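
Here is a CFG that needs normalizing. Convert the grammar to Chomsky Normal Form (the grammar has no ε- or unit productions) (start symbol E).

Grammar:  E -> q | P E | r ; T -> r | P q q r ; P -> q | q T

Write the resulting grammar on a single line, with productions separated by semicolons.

Introduce a nonterminal for each terminal appearing in a rule of length ≥ 2: X1 → q, X2 → r.
Binarize each right-hand side of length ≥ 3 by chaining fresh nonterminals (Y1, Y2, …): affected rules were T → P X1 X1 X2.

E -> q | P E | r; T -> r | P Y1; P -> q | X1 T; X1 -> q; X2 -> r; Y1 -> X1 Y2; Y2 -> X1 X2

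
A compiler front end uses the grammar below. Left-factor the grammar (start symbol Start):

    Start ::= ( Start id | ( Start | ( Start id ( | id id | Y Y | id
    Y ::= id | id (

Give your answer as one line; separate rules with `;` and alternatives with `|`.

Start has alternatives sharing prefix '( Start': factor to Start → ( Start Start1 with Start1 → id | ε | id (.
Start has alternatives sharing prefix 'id': factor to Start → id Start2 with Start2 → id | ε.
Y has alternatives sharing prefix 'id': factor to Y → id Y1 with Y1 → ε | (.
Start1 has alternatives sharing prefix 'id': factor to Start1 → id Start11 with Start11 → ε | (.

Start ::= Y Y | ( Start Start1 | id Start2; Y ::= id Y1; Start1 ::= ε | id Start11; Start2 ::= id | ε; Y1 ::= ε | (; Start11 ::= ε | (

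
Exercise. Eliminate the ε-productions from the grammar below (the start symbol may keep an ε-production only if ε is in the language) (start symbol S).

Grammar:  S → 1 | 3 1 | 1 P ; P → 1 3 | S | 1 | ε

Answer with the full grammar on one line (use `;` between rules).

Nullable nonterminals: {P}.
ε ∉ L(G), so no ε-production is kept.

S → 1 | 3 1 | 1 P; P → 1 3 | S | 1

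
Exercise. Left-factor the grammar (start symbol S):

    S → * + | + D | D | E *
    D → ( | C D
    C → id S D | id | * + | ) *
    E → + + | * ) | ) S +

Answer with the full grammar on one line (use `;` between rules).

S → * + | + D | D | E *; D → ( | C D; C → * + | ) * | id C'; E → + + | * ) | ) S +; C' → S D | eps

C has alternatives sharing prefix 'id': factor to C → id C' with C' → S D | ε.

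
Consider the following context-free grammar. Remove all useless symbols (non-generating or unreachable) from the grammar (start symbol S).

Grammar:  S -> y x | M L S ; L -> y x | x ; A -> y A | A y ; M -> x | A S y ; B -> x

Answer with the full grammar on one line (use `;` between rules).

Generating nonterminals: {B, L, M, S}.
Reachable from S after that: {L, M, S}.
Removed useless symbols: {A, B} and every production mentioning them.

S -> y x | M L S; L -> y x | x; M -> x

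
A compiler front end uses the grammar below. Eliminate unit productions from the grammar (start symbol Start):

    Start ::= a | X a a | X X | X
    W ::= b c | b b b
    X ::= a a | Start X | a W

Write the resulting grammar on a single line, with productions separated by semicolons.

Start ::= a | X a a | X X | a a | Start X | a W; W ::= b c | b b b; X ::= a a | Start X | a W

Unit pairs: Start ⇒* {X}.
Replace each nonterminal's rules with the union of the non-unit rules of every nonterminal it unit-derives.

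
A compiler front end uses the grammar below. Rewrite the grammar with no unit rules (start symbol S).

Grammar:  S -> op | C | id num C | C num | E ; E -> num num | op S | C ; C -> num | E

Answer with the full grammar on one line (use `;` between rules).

Unit pairs: C ⇒* {E}; E ⇒* {C}; S ⇒* {C, E}.
Replace each nonterminal's rules with the union of the non-unit rules of every nonterminal it unit-derives.

S -> num num | op S | num | op | id num C | C num; E -> num num | op S | num; C -> num num | op S | num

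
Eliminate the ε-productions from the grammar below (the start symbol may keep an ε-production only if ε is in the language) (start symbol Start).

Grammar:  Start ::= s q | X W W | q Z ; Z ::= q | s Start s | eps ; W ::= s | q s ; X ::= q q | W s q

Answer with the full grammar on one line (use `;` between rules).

Nullable set = {Z}.
ε ∉ L(G), so no ε-production is kept.
Add the nullable-subset variants: Start → q Z gives q Z | q.

Start ::= s q | X W W | q Z | q; Z ::= q | s Start s; W ::= s | q s; X ::= q q | W s q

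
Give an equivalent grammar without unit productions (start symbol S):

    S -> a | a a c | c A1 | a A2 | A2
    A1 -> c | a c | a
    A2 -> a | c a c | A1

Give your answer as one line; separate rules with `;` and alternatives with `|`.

Unit pairs: A2 ⇒* {A1}; S ⇒* {A1, A2}.
For each unit pair (A, B), copy every non-unit production of B to A, then drop all unit productions.

S -> a | c a c | c | a c | a a c | c A1 | a A2; A1 -> c | a c | a; A2 -> a | c a c | c | a c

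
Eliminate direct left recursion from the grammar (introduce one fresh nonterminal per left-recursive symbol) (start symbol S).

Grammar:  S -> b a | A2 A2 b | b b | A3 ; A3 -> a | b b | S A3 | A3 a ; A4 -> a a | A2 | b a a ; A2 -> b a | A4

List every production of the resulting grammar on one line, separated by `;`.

A3 is directly left-recursive.
For A3: α = {a}, β = {a, b b, S A3}. Rewrite as A3 → β A3' and A3' → α A3' | ε.

S -> b a | A2 A2 b | b b | A3; A3 -> a A3' | b b A3' | S A3 A3'; A4 -> a a | A2 | b a a; A2 -> b a | A4; A3' -> a A3' | ε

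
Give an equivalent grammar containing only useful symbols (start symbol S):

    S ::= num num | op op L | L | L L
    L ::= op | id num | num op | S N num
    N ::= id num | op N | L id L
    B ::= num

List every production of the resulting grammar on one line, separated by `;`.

Generating nonterminals: {B, L, N, S}.
Reachable from S after that: {L, N, S}.
Removed useless symbols: {B} and every production mentioning them.

S ::= num num | op op L | L | L L; L ::= op | id num | num op | S N num; N ::= id num | op N | L id L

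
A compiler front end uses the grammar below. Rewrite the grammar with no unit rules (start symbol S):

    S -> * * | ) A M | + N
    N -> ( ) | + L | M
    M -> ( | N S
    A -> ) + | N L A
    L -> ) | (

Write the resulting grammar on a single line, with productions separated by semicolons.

S -> * * | ) A M | + N; N -> ( ) | + L | ( | N S; M -> ( | N S; A -> ) + | N L A; L -> ) | (

Unit pairs: N ⇒* {M}.
Replace each nonterminal's rules with the union of the non-unit rules of every nonterminal it unit-derives.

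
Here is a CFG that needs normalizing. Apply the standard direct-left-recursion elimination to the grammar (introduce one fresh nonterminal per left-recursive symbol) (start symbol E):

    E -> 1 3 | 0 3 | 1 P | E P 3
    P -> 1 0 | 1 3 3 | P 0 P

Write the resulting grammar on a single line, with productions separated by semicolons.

E, P are directly left-recursive.
For E: α = {P 3}, β = {1 3, 0 3, 1 P}. Rewrite as E → β E' and E' → α E' | ε.
For P: α = {0 P}, β = {1 0, 1 3 3}. Rewrite as P → β P' and P' → α P' | ε.

E -> 1 3 E' | 0 3 E' | 1 P E'; P -> 1 0 P' | 1 3 3 P'; E' -> P 3 E' | epsilon; P' -> 0 P P' | epsilon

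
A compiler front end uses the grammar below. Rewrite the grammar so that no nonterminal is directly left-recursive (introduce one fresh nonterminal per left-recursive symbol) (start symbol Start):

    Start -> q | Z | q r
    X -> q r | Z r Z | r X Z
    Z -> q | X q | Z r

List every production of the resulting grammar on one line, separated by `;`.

Start -> q | Z | q r; X -> q r | Z r Z | r X Z; Z -> q Z1 | X q Z1; Z1 -> r Z1 | eps

Directly left-recursive nonterminal: Z.
For Z: α = {r}, β = {q, X q}. Rewrite as Z → β Z1 and Z1 → α Z1 | ε.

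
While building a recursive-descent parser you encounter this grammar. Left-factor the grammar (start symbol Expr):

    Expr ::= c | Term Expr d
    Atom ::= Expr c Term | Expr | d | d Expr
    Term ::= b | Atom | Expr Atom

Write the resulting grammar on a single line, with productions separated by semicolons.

Atom has alternatives sharing prefix 'Expr': factor to Atom → Expr Atom1 with Atom1 → c Term | ε.
Atom has alternatives sharing prefix 'd': factor to Atom → d Atom2 with Atom2 → ε | Expr.

Expr ::= c | Term Expr d; Atom ::= Expr Atom1 | d Atom2; Term ::= b | Atom | Expr Atom; Atom1 ::= c Term | epsilon; Atom2 ::= epsilon | Expr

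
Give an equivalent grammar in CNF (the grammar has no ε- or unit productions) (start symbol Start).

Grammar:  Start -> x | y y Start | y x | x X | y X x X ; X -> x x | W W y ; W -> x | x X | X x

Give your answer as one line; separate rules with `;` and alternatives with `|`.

Start -> x | X1 Y1 | X1 X2 | X2 X | X1 Y2; X -> X2 X2 | W Y4; W -> x | X2 X | X X2; X1 -> y; X2 -> x; Y1 -> X1 Start; Y2 -> X Y3; Y3 -> X2 X; Y4 -> W X1

Introduce a nonterminal for each terminal appearing in a rule of length ≥ 2: X1 → y, X2 → x.
Binarize each right-hand side of length ≥ 3 by chaining fresh nonterminals (Y1, Y2, …): affected rules were Start → X1 X1 Start; Start → X1 X X2 X; X → W W X1.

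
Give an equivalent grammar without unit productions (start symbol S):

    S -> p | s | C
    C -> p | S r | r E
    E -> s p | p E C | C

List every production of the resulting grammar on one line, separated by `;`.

Unit pairs: E ⇒* {C}; S ⇒* {C}.
Replace each nonterminal's rules with the union of the non-unit rules of every nonterminal it unit-derives.

S -> p | S r | r E | s; C -> p | S r | r E; E -> s p | p E C | p | S r | r E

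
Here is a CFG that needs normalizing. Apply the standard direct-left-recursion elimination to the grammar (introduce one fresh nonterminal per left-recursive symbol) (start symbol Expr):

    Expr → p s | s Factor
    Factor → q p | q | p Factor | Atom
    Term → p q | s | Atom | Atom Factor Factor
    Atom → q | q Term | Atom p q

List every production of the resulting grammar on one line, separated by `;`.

Left recursion appears on Atom.
For Atom: α = {p q}, β = {q, q Term}. Rewrite as Atom → β Atom1 and Atom1 → α Atom1 | ε.

Expr → p s | s Factor; Factor → q p | q | p Factor | Atom; Term → p q | s | Atom | Atom Factor Factor; Atom → q Atom1 | q Term Atom1; Atom1 → p q Atom1 | ε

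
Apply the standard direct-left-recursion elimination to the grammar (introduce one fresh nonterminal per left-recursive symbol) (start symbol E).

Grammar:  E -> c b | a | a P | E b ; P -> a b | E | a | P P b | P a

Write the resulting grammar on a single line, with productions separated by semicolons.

Left recursion appears on E, P.
For E: α = {b}, β = {c b, a, a P}. Rewrite as E → β E' and E' → α E' | ε.
For P: α = {P b, a}, β = {a b, E, a}. Rewrite as P → β P' and P' → α P' | ε.

E -> c b E' | a E' | a P E'; P -> a b P' | E P' | a P'; E' -> b E' | eps; P' -> P b P' | a P' | eps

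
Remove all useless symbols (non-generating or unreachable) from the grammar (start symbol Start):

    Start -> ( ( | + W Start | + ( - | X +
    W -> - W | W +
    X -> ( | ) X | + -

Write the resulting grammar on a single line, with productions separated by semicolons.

Start -> ( ( | + ( - | X +; X -> ( | ) X | + -

Generating nonterminals: {Start, X}.
Reachable from Start after that: {Start, X}.
Removed useless symbols: {W} and every production mentioning them.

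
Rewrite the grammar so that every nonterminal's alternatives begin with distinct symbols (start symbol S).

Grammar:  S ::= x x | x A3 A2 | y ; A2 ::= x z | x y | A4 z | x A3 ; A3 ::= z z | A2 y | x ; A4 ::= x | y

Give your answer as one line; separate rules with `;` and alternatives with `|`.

S ::= y | x S'; A2 ::= A4 z | x A2'; A3 ::= z z | A2 y | x; A4 ::= x | y; S' ::= x | A3 A2; A2' ::= z | y | A3

S has alternatives sharing prefix 'x': factor to S → x S' with S' → x | A3 A2.
A2 has alternatives sharing prefix 'x': factor to A2 → x A2' with A2' → z | y | A3.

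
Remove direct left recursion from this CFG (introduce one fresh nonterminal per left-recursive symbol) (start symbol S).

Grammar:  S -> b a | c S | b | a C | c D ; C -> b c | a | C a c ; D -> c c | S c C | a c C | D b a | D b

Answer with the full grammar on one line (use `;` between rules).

S -> b a | c S | b | a C | c D; C -> b c C' | a C'; D -> c c D' | S c C D' | a c C D'; C' -> a c C' | ε; D' -> b a D' | b D' | ε

Directly left-recursive nonterminals: C, D.
For C: α = {a c}, β = {b c, a}. Rewrite as C → β C' and C' → α C' | ε.
For D: α = {b a, b}, β = {c c, S c C, a c C}. Rewrite as D → β D' and D' → α D' | ε.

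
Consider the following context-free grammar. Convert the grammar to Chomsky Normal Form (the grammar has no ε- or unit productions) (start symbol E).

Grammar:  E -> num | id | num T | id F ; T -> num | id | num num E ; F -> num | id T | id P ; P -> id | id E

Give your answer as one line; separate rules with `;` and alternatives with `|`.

Introduce a nonterminal for each terminal appearing in a rule of length ≥ 2: X1 → num, X2 → id.
Binarize each right-hand side of length ≥ 3 by chaining fresh nonterminals (Y1, Y2, …): affected rules were T → X1 X1 E.

E -> num | id | X1 T | X2 F; T -> num | id | X1 Y1; F -> num | X2 T | X2 P; P -> id | X2 E; X1 -> num; X2 -> id; Y1 -> X1 E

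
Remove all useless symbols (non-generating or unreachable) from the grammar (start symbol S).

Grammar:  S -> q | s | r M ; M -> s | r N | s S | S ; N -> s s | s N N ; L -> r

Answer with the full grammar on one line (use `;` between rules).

Generating nonterminals: {L, M, N, S}.
Reachable from S after that: {M, N, S}.
Removed useless symbols: {L} and every production mentioning them.

S -> q | s | r M; M -> s | r N | s S | S; N -> s s | s N N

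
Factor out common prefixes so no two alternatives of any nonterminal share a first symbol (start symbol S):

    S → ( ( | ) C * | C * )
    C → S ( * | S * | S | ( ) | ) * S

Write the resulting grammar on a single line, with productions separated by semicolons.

C has alternatives sharing prefix 'S': factor to C → S C' with C' → ( * | * | ε.

S → ( ( | ) C * | C * ); C → ( ) | ) * S | S C'; C' → ( * | * | ε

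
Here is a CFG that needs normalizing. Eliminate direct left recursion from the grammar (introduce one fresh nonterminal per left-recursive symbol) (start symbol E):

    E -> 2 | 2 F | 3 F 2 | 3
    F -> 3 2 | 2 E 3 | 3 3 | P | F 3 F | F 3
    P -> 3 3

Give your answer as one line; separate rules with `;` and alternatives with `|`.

Directly left-recursive nonterminal: F.
For F: α = {3 F, 3}, β = {3 2, 2 E 3, 3 3, P}. Rewrite as F → β F' and F' → α F' | ε.

E -> 2 | 2 F | 3 F 2 | 3; F -> 3 2 F' | 2 E 3 F' | 3 3 F' | P F'; P -> 3 3; F' -> 3 F F' | 3 F' | epsilon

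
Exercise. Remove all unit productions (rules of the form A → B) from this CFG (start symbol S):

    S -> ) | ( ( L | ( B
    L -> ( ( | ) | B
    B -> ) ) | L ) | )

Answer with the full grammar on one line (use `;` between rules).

Unit pairs: L ⇒* {B}.
For each unit pair (A, B), copy every non-unit production of B to A, then drop all unit productions.

S -> ) | ( ( L | ( B; L -> ( ( | ) | ) ) | L ); B -> ) ) | L ) | )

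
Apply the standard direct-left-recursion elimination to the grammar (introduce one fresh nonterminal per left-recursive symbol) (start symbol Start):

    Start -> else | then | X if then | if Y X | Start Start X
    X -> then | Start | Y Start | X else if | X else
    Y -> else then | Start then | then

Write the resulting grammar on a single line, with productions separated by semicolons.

Start -> else Start1 | then Start1 | X if then Start1 | if Y X Start1; X -> then X1 | Start X1 | Y Start X1; Y -> else then | Start then | then; Start1 -> Start X Start1 | eps; X1 -> else if X1 | else X1 | eps

Directly left-recursive nonterminals: Start, X.
For Start: α = {Start X}, β = {else, then, X if then, if Y X}. Rewrite as Start → β Start1 and Start1 → α Start1 | ε.
For X: α = {else if, else}, β = {then, Start, Y Start}. Rewrite as X → β X1 and X1 → α X1 | ε.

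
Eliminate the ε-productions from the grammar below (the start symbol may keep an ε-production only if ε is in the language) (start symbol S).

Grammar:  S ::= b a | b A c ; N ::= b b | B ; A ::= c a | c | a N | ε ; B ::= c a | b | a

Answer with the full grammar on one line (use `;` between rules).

Nullable set = {A}.
ε ∉ L(G), so no ε-production is kept.
Expand every rule over subsets of its nullable positions: S → b A c gives b A c | b c.

S ::= b a | b A c | b c; N ::= b b | B; A ::= c a | c | a N; B ::= c a | b | a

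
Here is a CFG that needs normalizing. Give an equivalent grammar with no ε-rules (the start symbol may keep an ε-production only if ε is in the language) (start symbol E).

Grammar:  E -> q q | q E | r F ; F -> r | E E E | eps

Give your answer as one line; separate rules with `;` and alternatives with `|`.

Nullable nonterminals: {F}.
ε ∉ L(G), so no ε-production is kept.
Add the nullable-subset variants: E → r F gives r F | r.

E -> q q | q E | r F | r; F -> r | E E E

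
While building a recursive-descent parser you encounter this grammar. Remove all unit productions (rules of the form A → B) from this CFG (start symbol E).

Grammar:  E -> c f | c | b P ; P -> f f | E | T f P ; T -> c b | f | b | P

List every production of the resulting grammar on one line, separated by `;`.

E -> c f | c | b P; P -> c f | c | b P | f f | T f P; T -> c f | c | b P | f f | T f P | c b | f | b

Unit pairs: P ⇒* {E}; T ⇒* {E, P}.
Replace each nonterminal's rules with the union of the non-unit rules of every nonterminal it unit-derives.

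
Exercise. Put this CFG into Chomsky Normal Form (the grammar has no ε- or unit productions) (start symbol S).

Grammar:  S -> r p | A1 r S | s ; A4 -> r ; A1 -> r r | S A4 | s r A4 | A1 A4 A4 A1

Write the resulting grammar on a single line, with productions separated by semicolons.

Introduce a nonterminal for each terminal appearing in a rule of length ≥ 2: X1 → r, X2 → p, X3 → s.
Binarize each right-hand side of length ≥ 3 by chaining fresh nonterminals (Y1, Y2, …): affected rules were S → A1 X1 S; A1 → X3 X1 A4; A1 → A1 A4 A4 A1.

S -> X1 X2 | A1 Y1 | s; A4 -> r; A1 -> X1 X1 | S A4 | X3 Y2 | A1 Y3; X1 -> r; X2 -> p; X3 -> s; Y1 -> X1 S; Y2 -> X1 A4; Y3 -> A4 Y4; Y4 -> A4 A1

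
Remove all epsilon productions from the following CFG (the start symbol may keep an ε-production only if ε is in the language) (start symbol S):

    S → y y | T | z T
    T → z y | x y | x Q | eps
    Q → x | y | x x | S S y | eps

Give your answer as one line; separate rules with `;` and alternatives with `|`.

S → y y | T | z T | z | ε; T → z y | x y | x Q | x; Q → x | y | x x | S S y | S y

Nullable nonterminals: {Q, S, T}.
ε ∈ L(G) since S is nullable, so keep S → ε.
Expand every rule over subsets of its nullable positions: S → z T gives z T | z. T → x Q gives x Q | x. Q → S S y gives S S y | S y.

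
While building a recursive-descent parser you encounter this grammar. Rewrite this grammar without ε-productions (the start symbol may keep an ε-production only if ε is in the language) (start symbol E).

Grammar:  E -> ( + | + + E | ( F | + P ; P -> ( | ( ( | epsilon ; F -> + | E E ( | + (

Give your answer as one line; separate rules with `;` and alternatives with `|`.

E -> ( + | + + E | ( F | + P | +; P -> ( | ( (; F -> + | E E ( | + (

The nullable symbols are {P}.
ε ∉ L(G), so no ε-production is kept.
Expand every rule over subsets of its nullable positions: E → + P gives + P | +.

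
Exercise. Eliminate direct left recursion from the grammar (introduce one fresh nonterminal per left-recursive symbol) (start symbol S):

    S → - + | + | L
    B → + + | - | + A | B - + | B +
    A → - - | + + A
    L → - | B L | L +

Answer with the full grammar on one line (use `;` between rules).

S → - + | + | L; B → + + B' | - B' | + A B'; A → - - | + + A; L → - L' | B L L'; B' → - + B' | + B' | ε; L' → + L' | ε

B, L are directly left-recursive.
For B: α = {- +, +}, β = {+ +, -, + A}. Rewrite as B → β B' and B' → α B' | ε.
For L: α = {+}, β = {-, B L}. Rewrite as L → β L' and L' → α L' | ε.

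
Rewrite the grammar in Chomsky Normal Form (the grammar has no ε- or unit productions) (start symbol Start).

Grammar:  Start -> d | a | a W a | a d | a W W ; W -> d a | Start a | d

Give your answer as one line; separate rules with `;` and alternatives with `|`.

Introduce a nonterminal for each terminal appearing in a rule of length ≥ 2: X1 → a, X2 → d.
Binarize each right-hand side of length ≥ 3 by chaining fresh nonterminals (Y1, Y2, …): affected rules were Start → X1 W X1; Start → X1 W W.

Start -> d | a | X1 Y1 | X1 X2 | X1 Y2; W -> X2 X1 | Start X1 | d; X1 -> a; X2 -> d; Y1 -> W X1; Y2 -> W W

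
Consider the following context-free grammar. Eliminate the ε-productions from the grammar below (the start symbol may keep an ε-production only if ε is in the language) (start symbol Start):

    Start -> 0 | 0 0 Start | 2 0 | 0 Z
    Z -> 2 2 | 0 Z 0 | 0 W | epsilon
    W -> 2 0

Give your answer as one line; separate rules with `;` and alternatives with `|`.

Nullable set = {Z}.
ε ∉ L(G), so no ε-production is kept.
For each production, add variants omitting each subset of nullable occurrences: Z → 0 Z 0 gives 0 Z 0 | 0 0.

Start -> 0 | 0 0 Start | 2 0 | 0 Z; Z -> 2 2 | 0 Z 0 | 0 0 | 0 W; W -> 2 0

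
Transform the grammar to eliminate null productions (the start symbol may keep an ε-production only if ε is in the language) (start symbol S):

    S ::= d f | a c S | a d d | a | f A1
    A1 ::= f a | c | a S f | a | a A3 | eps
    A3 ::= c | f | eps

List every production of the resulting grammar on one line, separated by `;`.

S ::= d f | a c S | a d d | a | f A1 | f; A1 ::= f a | c | a S f | a | a A3; A3 ::= c | f

Nullable nonterminals: {A1, A3}.
ε ∉ L(G), so no ε-production is kept.
For each production, add variants omitting each subset of nullable occurrences: S → f A1 gives f A1 | f.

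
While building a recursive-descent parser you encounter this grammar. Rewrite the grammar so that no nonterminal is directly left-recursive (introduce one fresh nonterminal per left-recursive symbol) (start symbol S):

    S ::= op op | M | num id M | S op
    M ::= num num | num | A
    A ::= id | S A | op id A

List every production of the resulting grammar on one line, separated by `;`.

Directly left-recursive nonterminal: S.
For S: α = {op}, β = {op op, M, num id M}. Rewrite as S → β S' and S' → α S' | ε.

S ::= op op S' | M S' | num id M S'; M ::= num num | num | A; A ::= id | S A | op id A; S' ::= op S' | ε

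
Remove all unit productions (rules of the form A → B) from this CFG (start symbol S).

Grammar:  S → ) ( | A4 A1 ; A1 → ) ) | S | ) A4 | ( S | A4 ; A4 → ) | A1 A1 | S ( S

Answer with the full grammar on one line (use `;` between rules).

Unit pairs: A1 ⇒* {A4, S}.
For every A with A ⇒* B via unit rules, add B's non-unit alternatives to A; then delete every rule of the form X → Y.

S → ) ( | A4 A1; A1 → ) | A1 A1 | S ( S | ) ) | ) A4 | ( S | ) ( | A4 A1; A4 → ) | A1 A1 | S ( S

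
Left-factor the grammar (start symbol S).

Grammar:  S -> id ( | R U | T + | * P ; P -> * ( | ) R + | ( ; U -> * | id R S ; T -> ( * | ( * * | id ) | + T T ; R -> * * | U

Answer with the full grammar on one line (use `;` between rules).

S -> id ( | R U | T + | * P; P -> * ( | ) R + | (; U -> * | id R S; T -> id ) | + T T | ( * T'; R -> * * | U; T' -> ε | *

T has alternatives sharing prefix '( *': factor to T → ( * T' with T' → ε | *.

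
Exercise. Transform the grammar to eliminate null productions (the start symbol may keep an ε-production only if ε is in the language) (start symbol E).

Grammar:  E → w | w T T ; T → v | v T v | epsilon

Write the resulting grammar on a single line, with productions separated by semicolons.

E → w | w T T | w T; T → v | v T v | v v

Nullable nonterminals: {T}.
ε ∉ L(G), so no ε-production is kept.
Expand every rule over subsets of its nullable positions: E → w T T gives w T T | w T. T → v T v gives v T v | v v.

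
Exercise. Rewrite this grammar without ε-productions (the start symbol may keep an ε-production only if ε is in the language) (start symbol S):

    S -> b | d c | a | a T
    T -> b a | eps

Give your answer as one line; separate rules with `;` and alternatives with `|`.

S -> b | d c | a | a T; T -> b a

Nullable set = {T}.
ε ∉ L(G), so no ε-production is kept.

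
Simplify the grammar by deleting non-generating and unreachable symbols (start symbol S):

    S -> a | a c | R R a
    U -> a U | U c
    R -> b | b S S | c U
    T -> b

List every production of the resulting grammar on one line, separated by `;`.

Generating nonterminals: {R, S, T}.
Reachable from S after that: {R, S}.
Removed useless symbols: {T, U} and every production mentioning them.

S -> a | a c | R R a; R -> b | b S S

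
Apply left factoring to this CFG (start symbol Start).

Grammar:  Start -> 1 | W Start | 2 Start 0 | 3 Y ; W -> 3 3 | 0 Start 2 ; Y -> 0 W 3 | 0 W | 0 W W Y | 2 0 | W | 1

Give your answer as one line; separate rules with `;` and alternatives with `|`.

Start -> 1 | W Start | 2 Start 0 | 3 Y; W -> 3 3 | 0 Start 2; Y -> 2 0 | W | 1 | 0 W Y1; Y1 -> 3 | ε | W Y

Y has alternatives sharing prefix '0 W': factor to Y → 0 W Y1 with Y1 → 3 | ε | W Y.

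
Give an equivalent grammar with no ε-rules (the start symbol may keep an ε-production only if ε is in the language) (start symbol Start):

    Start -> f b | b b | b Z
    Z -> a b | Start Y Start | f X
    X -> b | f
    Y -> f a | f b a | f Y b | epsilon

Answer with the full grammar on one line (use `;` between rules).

Start -> f b | b b | b Z; Z -> a b | Start Y Start | Start Start | f X; X -> b | f; Y -> f a | f b a | f Y b | f b

Nullable nonterminals: {Y}.
ε ∉ L(G), so no ε-production is kept.
For each production, add variants omitting each subset of nullable occurrences: Z → Start Y Start gives Start Y Start | Start Start. Y → f Y b gives f Y b | f b.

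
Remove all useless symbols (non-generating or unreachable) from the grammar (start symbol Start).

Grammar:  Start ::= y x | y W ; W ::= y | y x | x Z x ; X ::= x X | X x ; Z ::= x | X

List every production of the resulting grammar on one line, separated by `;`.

Generating nonterminals: {Start, W, Z}.
Reachable from Start after that: {Start, W, Z}.
Removed useless symbols: {X} and every production mentioning them.

Start ::= y x | y W; W ::= y | y x | x Z x; Z ::= x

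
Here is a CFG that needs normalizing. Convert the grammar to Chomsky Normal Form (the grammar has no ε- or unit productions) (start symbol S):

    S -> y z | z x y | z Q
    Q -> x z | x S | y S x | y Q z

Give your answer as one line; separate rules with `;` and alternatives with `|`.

S -> X1 X2 | X2 Y1 | X2 Q; Q -> X3 X2 | X3 S | X1 Y2 | X1 Y3; X1 -> y; X2 -> z; X3 -> x; Y1 -> X3 X1; Y2 -> S X3; Y3 -> Q X2

Introduce a nonterminal for each terminal appearing in a rule of length ≥ 2: X1 → y, X2 → z, X3 → x.
Binarize each right-hand side of length ≥ 3 by chaining fresh nonterminals (Y1, Y2, …): affected rules were S → X2 X3 X1; Q → X1 S X3; Q → X1 Q X2.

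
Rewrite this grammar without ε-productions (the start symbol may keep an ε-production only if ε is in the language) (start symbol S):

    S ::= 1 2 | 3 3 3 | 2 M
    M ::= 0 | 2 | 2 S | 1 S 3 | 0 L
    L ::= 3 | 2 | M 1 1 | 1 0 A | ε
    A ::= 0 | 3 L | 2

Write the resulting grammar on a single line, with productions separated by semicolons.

S ::= 1 2 | 3 3 3 | 2 M; M ::= 0 | 2 | 2 S | 1 S 3 | 0 L; L ::= 3 | 2 | M 1 1 | 1 0 A; A ::= 0 | 3 L | 3 | 2

The nullable symbols are {L}.
ε ∉ L(G), so no ε-production is kept.
Add the nullable-subset variants: A → 3 L gives 3 L | 3.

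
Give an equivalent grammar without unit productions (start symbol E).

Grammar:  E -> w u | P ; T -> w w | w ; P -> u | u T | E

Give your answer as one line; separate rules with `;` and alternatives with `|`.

E -> w u | u | u T; T -> w w | w; P -> w u | u | u T

Unit pairs: E ⇒* {P}; P ⇒* {E}.
Replace each nonterminal's rules with the union of the non-unit rules of every nonterminal it unit-derives.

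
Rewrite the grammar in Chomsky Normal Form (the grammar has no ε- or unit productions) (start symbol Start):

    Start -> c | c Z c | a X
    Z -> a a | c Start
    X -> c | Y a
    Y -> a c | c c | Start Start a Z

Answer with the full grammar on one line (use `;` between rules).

Start -> c | X1 Y1 | X2 X; Z -> X2 X2 | X1 Start; X -> c | Y X2; Y -> X2 X1 | X1 X1 | Start Y2; X1 -> c; X2 -> a; Y1 -> Z X1; Y2 -> Start Y3; Y3 -> X2 Z

Introduce a nonterminal for each terminal appearing in a rule of length ≥ 2: X1 → c, X2 → a.
Binarize each right-hand side of length ≥ 3 by chaining fresh nonterminals (Y1, Y2, …): affected rules were Start → X1 Z X1; Y → Start Start X2 Z.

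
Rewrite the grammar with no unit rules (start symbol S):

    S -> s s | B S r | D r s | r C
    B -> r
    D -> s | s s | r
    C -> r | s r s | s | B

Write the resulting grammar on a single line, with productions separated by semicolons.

Unit pairs: C ⇒* {B}.
Replace each nonterminal's rules with the union of the non-unit rules of every nonterminal it unit-derives.

S -> s s | B S r | D r s | r C; B -> r; D -> s | s s | r; C -> r | s r s | s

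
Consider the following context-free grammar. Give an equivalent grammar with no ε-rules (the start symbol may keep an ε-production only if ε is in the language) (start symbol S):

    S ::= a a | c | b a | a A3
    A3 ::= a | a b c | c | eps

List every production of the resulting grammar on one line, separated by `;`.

Nullable set = {A3}.
ε ∉ L(G), so no ε-production is kept.
For each production, add variants omitting each subset of nullable occurrences: S → a A3 gives a A3 | a.

S ::= a a | c | b a | a A3 | a; A3 ::= a | a b c | c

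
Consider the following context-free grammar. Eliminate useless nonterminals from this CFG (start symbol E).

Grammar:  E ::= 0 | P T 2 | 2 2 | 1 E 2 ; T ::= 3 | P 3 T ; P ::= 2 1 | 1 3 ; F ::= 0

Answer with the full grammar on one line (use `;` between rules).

Generating nonterminals: {E, F, P, T}.
Reachable from E after that: {E, P, T}.
Removed useless symbols: {F} and every production mentioning them.

E ::= 0 | P T 2 | 2 2 | 1 E 2; T ::= 3 | P 3 T; P ::= 2 1 | 1 3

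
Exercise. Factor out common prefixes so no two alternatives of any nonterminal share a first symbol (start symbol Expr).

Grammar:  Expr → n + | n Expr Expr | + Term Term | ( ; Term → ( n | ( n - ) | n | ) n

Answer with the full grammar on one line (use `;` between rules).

Expr has alternatives sharing prefix 'n': factor to Expr → n Expr1 with Expr1 → + | Expr Expr.
Term has alternatives sharing prefix '( n': factor to Term → ( n Term1 with Term1 → ε | - ).

Expr → + Term Term | ( | n Expr1; Term → n | ) n | ( n Term1; Expr1 → + | Expr Expr; Term1 → ε | - )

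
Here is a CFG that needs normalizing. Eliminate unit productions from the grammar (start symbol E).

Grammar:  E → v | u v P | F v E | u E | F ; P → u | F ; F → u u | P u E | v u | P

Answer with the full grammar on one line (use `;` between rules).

Unit pairs: E ⇒* {F, P}; F ⇒* {P}; P ⇒* {F}.
Replace each nonterminal's rules with the union of the non-unit rules of every nonterminal it unit-derives.

E → v | u v P | F v E | u E | u u | P u E | v u | u; P → u u | P u E | v u | u; F → u u | P u E | v u | u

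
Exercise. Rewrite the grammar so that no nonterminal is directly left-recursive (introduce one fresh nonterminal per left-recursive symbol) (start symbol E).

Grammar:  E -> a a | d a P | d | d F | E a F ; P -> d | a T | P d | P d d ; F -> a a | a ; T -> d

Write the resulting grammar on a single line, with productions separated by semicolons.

E, P are directly left-recursive.
For E: α = {a F}, β = {a a, d a P, d, d F}. Rewrite as E → β E' and E' → α E' | ε.
For P: α = {d, d d}, β = {d, a T}. Rewrite as P → β P' and P' → α P' | ε.

E -> a a E' | d a P E' | d E' | d F E'; P -> d P' | a T P'; F -> a a | a; T -> d; E' -> a F E' | eps; P' -> d P' | d d P' | eps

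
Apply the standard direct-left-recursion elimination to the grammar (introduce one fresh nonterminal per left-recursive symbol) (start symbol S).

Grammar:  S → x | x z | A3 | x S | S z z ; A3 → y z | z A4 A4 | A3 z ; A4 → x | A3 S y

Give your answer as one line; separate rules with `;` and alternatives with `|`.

S → x S' | x z S' | A3 S' | x S S'; A3 → y z A3' | z A4 A4 A3'; A4 → x | A3 S y; S' → z z S' | eps; A3' → z A3' | eps

S, A3 are directly left-recursive.
For S: α = {z z}, β = {x, x z, A3, x S}. Rewrite as S → β S' and S' → α S' | ε.
For A3: α = {z}, β = {y z, z A4 A4}. Rewrite as A3 → β A3' and A3' → α A3' | ε.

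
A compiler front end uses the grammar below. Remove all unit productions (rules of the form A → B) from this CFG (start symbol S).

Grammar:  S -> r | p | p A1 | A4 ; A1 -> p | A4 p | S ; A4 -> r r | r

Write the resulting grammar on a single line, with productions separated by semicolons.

Unit pairs: A1 ⇒* {A4, S}; S ⇒* {A4}.
For each unit pair (A, B), copy every non-unit production of B to A, then drop all unit productions.

S -> r r | r | p | p A1; A1 -> r r | r | p | A4 p | p A1; A4 -> r r | r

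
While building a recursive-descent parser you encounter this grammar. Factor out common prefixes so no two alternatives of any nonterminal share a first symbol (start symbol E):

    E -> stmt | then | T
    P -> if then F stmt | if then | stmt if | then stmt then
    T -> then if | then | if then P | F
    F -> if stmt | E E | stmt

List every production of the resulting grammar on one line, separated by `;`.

E -> stmt | then | T; P -> stmt if | then stmt then | if then P'; T -> if then P | F | then T'; F -> if stmt | E E | stmt; P' -> F stmt | ε; T' -> if | ε

P has alternatives sharing prefix 'if then': factor to P → if then P' with P' → F stmt | ε.
T has alternatives sharing prefix 'then': factor to T → then T' with T' → if | ε.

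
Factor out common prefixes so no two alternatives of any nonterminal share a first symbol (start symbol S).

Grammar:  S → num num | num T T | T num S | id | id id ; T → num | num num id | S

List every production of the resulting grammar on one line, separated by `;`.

S → T num S | num S' | id S''; T → S | num T'; S' → num | T T; S'' → ε | id; T' → ε | num id

S has alternatives sharing prefix 'num': factor to S → num S' with S' → num | T T.
S has alternatives sharing prefix 'id': factor to S → id S'' with S'' → ε | id.
T has alternatives sharing prefix 'num': factor to T → num T' with T' → ε | num id.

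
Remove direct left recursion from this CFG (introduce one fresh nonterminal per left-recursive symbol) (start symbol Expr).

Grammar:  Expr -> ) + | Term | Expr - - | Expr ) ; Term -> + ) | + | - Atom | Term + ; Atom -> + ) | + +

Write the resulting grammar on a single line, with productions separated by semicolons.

Expr -> ) + Expr1 | Term Expr1; Term -> + ) Term1 | + Term1 | - Atom Term1; Atom -> + ) | + +; Expr1 -> - - Expr1 | ) Expr1 | ε; Term1 -> + Term1 | ε

Left recursion appears on Expr, Term.
For Expr: α = {- -, )}, β = {) +, Term}. Rewrite as Expr → β Expr1 and Expr1 → α Expr1 | ε.
For Term: α = {+}, β = {+ ), +, - Atom}. Rewrite as Term → β Term1 and Term1 → α Term1 | ε.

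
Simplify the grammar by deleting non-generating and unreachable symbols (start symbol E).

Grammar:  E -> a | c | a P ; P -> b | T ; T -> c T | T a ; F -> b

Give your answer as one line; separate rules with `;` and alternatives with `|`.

Generating nonterminals: {E, F, P}.
Reachable from E after that: {E, P}.
Removed useless symbols: {F, T} and every production mentioning them.

E -> a | c | a P; P -> b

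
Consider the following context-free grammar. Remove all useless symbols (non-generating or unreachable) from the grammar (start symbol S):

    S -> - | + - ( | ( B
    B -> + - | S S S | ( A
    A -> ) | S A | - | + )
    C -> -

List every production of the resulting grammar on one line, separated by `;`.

Generating nonterminals: {A, B, C, S}.
Reachable from S after that: {A, B, S}.
Removed useless symbols: {C} and every production mentioning them.

S -> - | + - ( | ( B; B -> + - | S S S | ( A; A -> ) | S A | - | + )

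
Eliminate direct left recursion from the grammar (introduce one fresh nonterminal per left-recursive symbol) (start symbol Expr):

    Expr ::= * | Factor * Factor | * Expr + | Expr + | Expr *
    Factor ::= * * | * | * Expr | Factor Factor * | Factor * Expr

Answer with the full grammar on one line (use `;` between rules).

Left recursion appears on Expr, Factor.
For Expr: α = {+, *}, β = {*, Factor * Factor, * Expr +}. Rewrite as Expr → β Expr1 and Expr1 → α Expr1 | ε.
For Factor: α = {Factor *, * Expr}, β = {* *, *, * Expr}. Rewrite as Factor → β Factor1 and Factor1 → α Factor1 | ε.

Expr ::= * Expr1 | Factor * Factor Expr1 | * Expr + Expr1; Factor ::= * * Factor1 | * Factor1 | * Expr Factor1; Expr1 ::= + Expr1 | * Expr1 | ε; Factor1 ::= Factor * Factor1 | * Expr Factor1 | ε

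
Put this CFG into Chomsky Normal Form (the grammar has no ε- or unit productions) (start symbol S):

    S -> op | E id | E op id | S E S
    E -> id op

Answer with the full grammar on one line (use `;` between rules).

S -> op | E X1 | E Y1 | S Y2; E -> X1 X2; X1 -> id; X2 -> op; Y1 -> X2 X1; Y2 -> E S

Introduce a nonterminal for each terminal appearing in a rule of length ≥ 2: X1 → id, X2 → op.
Binarize each right-hand side of length ≥ 3 by chaining fresh nonterminals (Y1, Y2, …): affected rules were S → E X2 X1; S → S E S.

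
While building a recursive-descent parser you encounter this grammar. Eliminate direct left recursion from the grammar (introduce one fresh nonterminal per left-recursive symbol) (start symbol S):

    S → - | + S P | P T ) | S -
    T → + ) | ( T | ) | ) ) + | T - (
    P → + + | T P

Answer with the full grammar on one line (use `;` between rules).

S → - S' | + S P S' | P T ) S'; T → + ) T' | ( T T' | ) T' | ) ) + T'; P → + + | T P; S' → - S' | ε; T' → - ( T' | ε

Left recursion appears on S, T.
For S: α = {-}, β = {-, + S P, P T )}. Rewrite as S → β S' and S' → α S' | ε.
For T: α = {- (}, β = {+ ), ( T, ), ) ) +}. Rewrite as T → β T' and T' → α T' | ε.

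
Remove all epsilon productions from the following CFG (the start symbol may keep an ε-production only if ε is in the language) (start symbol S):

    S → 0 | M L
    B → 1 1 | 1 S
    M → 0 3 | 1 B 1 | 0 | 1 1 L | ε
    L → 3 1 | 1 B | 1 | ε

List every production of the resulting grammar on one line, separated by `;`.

S → 0 | M L | M | L | ε; B → 1 1 | 1 S | 1; M → 0 3 | 1 B 1 | 0 | 1 1 L | 1 1; L → 3 1 | 1 B | 1

Nullable nonterminals: {L, M, S}.
ε ∈ L(G) since S is nullable, so keep S → ε.
For each production, add variants omitting each subset of nullable occurrences: S → M L gives M L | M | L. B → 1 S gives 1 S | 1. M → 1 1 L gives 1 1 L | 1 1.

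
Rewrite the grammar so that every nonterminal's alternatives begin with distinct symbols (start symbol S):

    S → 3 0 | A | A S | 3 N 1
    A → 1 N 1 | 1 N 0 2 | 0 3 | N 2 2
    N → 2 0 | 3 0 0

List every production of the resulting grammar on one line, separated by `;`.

S has alternatives sharing prefix '3': factor to S → 3 S' with S' → 0 | N 1.
S has alternatives sharing prefix 'A': factor to S → A S'' with S'' → ε | S.
A has alternatives sharing prefix '1 N': factor to A → 1 N A' with A' → 1 | 0 2.

S → 3 S' | A S''; A → 0 3 | N 2 2 | 1 N A'; N → 2 0 | 3 0 0; S' → 0 | N 1; S'' → ε | S; A' → 1 | 0 2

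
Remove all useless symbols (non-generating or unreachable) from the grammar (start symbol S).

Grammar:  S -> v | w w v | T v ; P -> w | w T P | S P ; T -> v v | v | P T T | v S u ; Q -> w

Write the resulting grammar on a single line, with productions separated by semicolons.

S -> v | w w v | T v; P -> w | w T P | S P; T -> v v | v | P T T | v S u

Generating nonterminals: {P, Q, S, T}.
Reachable from S after that: {P, S, T}.
Removed useless symbols: {Q} and every production mentioning them.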